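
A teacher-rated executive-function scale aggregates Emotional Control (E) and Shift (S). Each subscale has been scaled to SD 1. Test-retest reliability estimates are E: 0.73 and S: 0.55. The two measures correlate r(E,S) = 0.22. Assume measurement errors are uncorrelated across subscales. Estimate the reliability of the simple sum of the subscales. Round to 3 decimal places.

Var(E+S) = 2 + 2·[0.22] = 2 + 0.44 = 2.44.
With uncorrelated errors the cross-covariances are all true-score covariance, so they carry over unchanged; only the diagonal terms shrink to ρᵢσᵢ².
True-score variance = [0.73 + 0.55] + 0.44 = 1.28 + 0.44 = 1.72.
Reliability = 1.72 / 2.44 = 0.705.

0.705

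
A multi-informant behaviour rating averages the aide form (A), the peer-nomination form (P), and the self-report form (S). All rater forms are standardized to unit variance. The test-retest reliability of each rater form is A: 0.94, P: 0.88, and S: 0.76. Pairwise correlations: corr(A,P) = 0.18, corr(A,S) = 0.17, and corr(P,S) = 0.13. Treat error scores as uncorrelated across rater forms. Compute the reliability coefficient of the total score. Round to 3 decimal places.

Var(A+P+S) = 3 + 2·[0.18 + 0.17 + 0.13] = 3 + 0.96 = 3.96.
Because errors are independent across components, Cov(Tᵢ,Tⱼ) = Cov(Xᵢ,Xⱼ); the off-diagonal part of the true-score variance is the same as above.
True-score variance = [0.94 + 0.88 + 0.76] + 0.96 = 2.58 + 0.96 = 3.54.
Reliability = 3.54 / 3.96 = 0.894.

0.894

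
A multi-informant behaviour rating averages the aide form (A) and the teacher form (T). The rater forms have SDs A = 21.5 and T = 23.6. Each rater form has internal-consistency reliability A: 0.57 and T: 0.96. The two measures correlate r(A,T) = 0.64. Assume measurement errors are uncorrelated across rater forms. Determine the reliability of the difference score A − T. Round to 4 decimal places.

0.4022

Var(A−T) = 21.5² + 23.6² − 2·21.5·23.6·0.64 = 1019.21 − 649.472 = 369.738.
Because errors are independent across components, Cov(Tᵢ,Tⱼ) = Cov(Xᵢ,Xⱼ); the off-diagonal part of the true-score variance is the same as above.
True-score variance = [21.5²·0.57 + 23.6²·0.96] − 649.472 = 798.164 − 649.472 = 148.692.
Reliability = 148.692 / 369.738 = 0.4022.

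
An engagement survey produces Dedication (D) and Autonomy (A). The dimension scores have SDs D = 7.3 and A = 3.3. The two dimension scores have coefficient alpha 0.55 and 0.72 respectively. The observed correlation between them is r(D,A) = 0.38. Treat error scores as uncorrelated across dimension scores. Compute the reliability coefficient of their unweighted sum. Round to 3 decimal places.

0.672

Var(D+A) = 7.3² + 3.3² + 2·[7.3·3.3·0.38] = 64.18 + 18.3084 = 82.4884.
With uncorrelated errors the cross-covariances are all true-score covariance, so they carry over unchanged; only the diagonal terms shrink to ρᵢσᵢ².
True-score variance = [7.3²·0.55 + 3.3²·0.72] + 18.3084 = 37.1503 + 18.3084 = 55.4587.
Reliability = 55.4587 / 82.4884 = 0.672.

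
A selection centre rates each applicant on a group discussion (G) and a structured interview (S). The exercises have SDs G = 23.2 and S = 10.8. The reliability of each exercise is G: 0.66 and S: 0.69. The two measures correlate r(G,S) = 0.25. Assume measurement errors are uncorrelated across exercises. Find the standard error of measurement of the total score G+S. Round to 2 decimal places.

14.80

Var(total) = 654.88 + 125.28 = 780.16.
True-score variance = 435.72 + 125.28 = 561, so reliability = 0.7191.
Error variance = 780.16 − 561 = 219.16; SEM = √219.16 = 14.80.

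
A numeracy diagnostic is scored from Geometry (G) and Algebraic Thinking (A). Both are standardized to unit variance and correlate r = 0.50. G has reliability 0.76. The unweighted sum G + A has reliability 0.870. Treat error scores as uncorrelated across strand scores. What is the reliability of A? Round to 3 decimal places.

0.850

Var(G+A) = 2 + 2·0.50 = 3.000.
True-score variance = ρ_G + ρ_A + 2·0.50, so 0.870 = (0.76 + ρ_A + 1.00) / 3.000.
ρ_A = 0.870·3.000 − 0.76 − 1.00 = 0.850.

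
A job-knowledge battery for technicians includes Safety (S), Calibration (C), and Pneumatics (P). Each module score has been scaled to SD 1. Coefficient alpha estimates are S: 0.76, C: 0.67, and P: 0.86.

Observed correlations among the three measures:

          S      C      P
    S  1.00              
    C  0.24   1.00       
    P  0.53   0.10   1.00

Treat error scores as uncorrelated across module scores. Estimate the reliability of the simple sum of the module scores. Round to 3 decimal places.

Var(S+C+P) = 3 + 2·[0.24 + 0.53 + 0.10] = 3 + 1.74 = 4.74.
Because errors are independent across components, Cov(Tᵢ,Tⱼ) = Cov(Xᵢ,Xⱼ); the off-diagonal part of the true-score variance is the same as above.
True-score variance = [0.76 + 0.67 + 0.86] + 1.74 = 2.29 + 1.74 = 4.03.
Reliability = 4.03 / 4.74 = 0.850.

0.850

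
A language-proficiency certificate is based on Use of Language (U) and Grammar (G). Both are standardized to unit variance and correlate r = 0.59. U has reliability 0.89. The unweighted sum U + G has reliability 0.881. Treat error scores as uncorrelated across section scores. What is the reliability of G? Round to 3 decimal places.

0.732

Var(U+G) = 2 + 2·0.59 = 3.180.
True-score variance = ρ_U + ρ_G + 2·0.59, so 0.881 = (0.89 + ρ_G + 1.18) / 3.180.
ρ_G = 0.881·3.180 − 0.89 − 1.18 = 0.732.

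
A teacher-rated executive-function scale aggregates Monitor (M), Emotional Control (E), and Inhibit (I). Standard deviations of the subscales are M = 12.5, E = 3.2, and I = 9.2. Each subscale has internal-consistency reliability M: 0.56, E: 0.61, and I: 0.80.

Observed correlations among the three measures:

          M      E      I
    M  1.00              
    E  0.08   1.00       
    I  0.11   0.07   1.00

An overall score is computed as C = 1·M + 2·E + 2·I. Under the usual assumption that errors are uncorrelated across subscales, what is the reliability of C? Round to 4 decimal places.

0.7524

Var(C) = 12.5² + 2²·3.2² + 2²·9.2² + 2·[2·12.5·3.2·0.08 + 2·12.5·9.2·0.11 + 4·3.2·9.2·0.07] = 535.77 + 79.8864 = 615.656.
Because errors are independent across components, Cov(Tᵢ,Tⱼ) = Cov(Xᵢ,Xⱼ); the off-diagonal part of the true-score variance is the same as above.
True-score variance = [12.5²·0.56 + 2²·3.2²·0.61 + 2²·9.2²·0.80] + 79.8864 = 383.334 + 79.8864 = 463.22.
Reliability = 463.22 / 615.656 = 0.7524.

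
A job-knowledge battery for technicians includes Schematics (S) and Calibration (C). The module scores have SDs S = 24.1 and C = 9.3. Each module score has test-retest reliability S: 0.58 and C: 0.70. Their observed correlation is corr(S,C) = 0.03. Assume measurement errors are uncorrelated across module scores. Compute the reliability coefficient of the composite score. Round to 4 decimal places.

0.6035

Var(S+C) = 24.1² + 9.3² + 2·[24.1·9.3·0.03] = 667.3 + 13.4478 = 680.748.
Under uncorrelated errors the observed covariances equal the true-score covariances, so only the own-variance terms attenuate.
True-score variance = [24.1²·0.58 + 9.3²·0.70] + 13.4478 = 397.413 + 13.4478 = 410.861.
Reliability = 410.861 / 680.748 = 0.6035.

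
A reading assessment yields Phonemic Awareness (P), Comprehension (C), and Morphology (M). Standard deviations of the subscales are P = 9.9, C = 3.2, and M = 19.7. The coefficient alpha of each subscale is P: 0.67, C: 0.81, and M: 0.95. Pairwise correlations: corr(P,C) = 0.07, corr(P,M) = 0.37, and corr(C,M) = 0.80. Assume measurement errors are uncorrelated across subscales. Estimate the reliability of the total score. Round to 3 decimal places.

0.928

Var(P+C+M) = 9.9² + 3.2² + 19.7² + 2·[9.9·3.2·0.07 + 9.9·19.7·0.37 + 3.2·19.7·0.80] = 496.34 + 249.621 = 745.961.
With uncorrelated errors the cross-covariances are all true-score covariance, so they carry over unchanged; only the diagonal terms shrink to ρᵢσᵢ².
True-score variance = [9.9²·0.67 + 3.2²·0.81 + 19.7²·0.95] + 249.621 = 442.647 + 249.621 = 692.268.
Reliability = 692.268 / 745.961 = 0.928.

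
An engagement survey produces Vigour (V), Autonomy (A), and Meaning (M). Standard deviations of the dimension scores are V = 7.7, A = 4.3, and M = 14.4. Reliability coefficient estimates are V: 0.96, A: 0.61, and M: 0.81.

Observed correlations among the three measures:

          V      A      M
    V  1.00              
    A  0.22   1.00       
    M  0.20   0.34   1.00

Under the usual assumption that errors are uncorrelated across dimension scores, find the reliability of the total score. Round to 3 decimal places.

0.873

Var(V+A+M) = 7.7² + 4.3² + 14.4² + 2·[7.7·4.3·0.22 + 7.7·14.4·0.20 + 4.3·14.4·0.34] = 285.14 + 101.026 = 386.166.
Under uncorrelated errors the observed covariances equal the true-score covariances, so only the own-variance terms attenuate.
True-score variance = [7.7²·0.96 + 4.3²·0.61 + 14.4²·0.81] + 101.026 = 236.159 + 101.026 = 337.185.
Reliability = 337.185 / 386.166 = 0.873.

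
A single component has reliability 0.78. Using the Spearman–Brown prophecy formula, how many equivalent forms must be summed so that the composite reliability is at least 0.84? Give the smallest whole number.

2

k ≥ ρ*(1−ρ₁)/(ρ₁(1−ρ*)) = 0.84·0.22 / (0.78·0.16) = 1.481.
Smallest integer k = 2.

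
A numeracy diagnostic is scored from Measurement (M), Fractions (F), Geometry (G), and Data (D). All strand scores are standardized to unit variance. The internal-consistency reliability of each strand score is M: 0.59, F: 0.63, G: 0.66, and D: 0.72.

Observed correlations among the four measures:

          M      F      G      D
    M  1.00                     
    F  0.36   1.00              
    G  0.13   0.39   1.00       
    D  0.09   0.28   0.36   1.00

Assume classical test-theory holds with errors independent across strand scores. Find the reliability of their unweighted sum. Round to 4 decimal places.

0.8061

Var(M+F+G+D) = 4 + 2·[0.36 + 0.13 + 0.09 + 0.39 + 0.28 + 0.36] = 4 + 3.22 = 7.22.
Because errors are independent across components, Cov(Tᵢ,Tⱼ) = Cov(Xᵢ,Xⱼ); the off-diagonal part of the true-score variance is the same as above.
True-score variance = [0.59 + 0.63 + 0.66 + 0.72] + 3.22 = 2.6 + 3.22 = 5.82.
Reliability = 5.82 / 7.22 = 0.8061.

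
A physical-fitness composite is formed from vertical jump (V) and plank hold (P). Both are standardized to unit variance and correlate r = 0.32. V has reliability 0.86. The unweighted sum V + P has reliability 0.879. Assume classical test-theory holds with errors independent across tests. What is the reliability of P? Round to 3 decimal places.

Var(V+P) = 2 + 2·0.32 = 2.640.
True-score variance = ρ_V + ρ_P + 2·0.32, so 0.879 = (0.86 + ρ_P + 0.64) / 2.640.
ρ_P = 0.879·2.640 − 0.86 − 0.64 = 0.821.

0.821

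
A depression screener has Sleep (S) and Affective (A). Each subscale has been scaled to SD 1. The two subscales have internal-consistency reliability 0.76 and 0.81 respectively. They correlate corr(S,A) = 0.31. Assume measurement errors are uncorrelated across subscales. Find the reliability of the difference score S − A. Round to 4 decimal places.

0.6884

Var(S−A) = 1 + 1 − 2·0.31 = 2 − 0.62 = 1.38.
Because errors are independent across components, Cov(Tᵢ,Tⱼ) = Cov(Xᵢ,Xⱼ); the off-diagonal part of the true-score variance is the same as above.
True-score variance = [0.76 + 0.81] − 0.62 = 1.57 − 0.62 = 0.95.
Reliability = 0.95 / 1.38 = 0.6884.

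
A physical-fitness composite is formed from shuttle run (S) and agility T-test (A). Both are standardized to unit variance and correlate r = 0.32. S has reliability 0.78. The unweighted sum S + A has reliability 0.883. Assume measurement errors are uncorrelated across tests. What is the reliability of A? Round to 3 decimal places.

0.911

Var(S+A) = 2 + 2·0.32 = 2.640.
True-score variance = ρ_S + ρ_A + 2·0.32, so 0.883 = (0.78 + ρ_A + 0.64) / 2.640.
ρ_A = 0.883·2.640 − 0.78 − 0.64 = 0.911.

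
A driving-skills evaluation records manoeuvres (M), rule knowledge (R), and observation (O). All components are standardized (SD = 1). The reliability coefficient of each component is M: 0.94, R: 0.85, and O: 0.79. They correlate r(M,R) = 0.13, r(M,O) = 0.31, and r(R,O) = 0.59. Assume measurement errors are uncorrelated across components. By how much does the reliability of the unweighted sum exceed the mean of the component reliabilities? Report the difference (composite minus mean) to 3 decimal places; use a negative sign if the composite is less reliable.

Var(sum) = 3 + 2.06 = 5.06; true-score variance = 2.58 + 2.06 = 4.64; composite reliability = 0.9170.
Mean component reliability = 0.8600.
Difference = 0.9170 − 0.8600 = 0.057.

0.057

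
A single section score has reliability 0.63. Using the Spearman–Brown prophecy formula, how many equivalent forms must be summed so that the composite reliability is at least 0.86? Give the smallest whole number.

k ≥ ρ*(1−ρ₁)/(ρ₁(1−ρ*)) = 0.86·0.37 / (0.63·0.14) = 3.608.
Smallest integer k = 4.

4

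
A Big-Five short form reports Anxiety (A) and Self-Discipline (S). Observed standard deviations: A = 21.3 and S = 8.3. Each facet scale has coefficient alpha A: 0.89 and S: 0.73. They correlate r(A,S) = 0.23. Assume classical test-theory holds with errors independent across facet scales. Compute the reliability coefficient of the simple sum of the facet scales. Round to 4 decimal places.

Var(A+S) = 21.3² + 8.3² + 2·[21.3·8.3·0.23] = 522.58 + 81.3234 = 603.903.
With uncorrelated errors the cross-covariances are all true-score covariance, so they carry over unchanged; only the diagonal terms shrink to ρᵢσᵢ².
True-score variance = [21.3²·0.89 + 8.3²·0.73] + 81.3234 = 454.074 + 81.3234 = 535.397.
Reliability = 535.397 / 603.903 = 0.8866.

0.8866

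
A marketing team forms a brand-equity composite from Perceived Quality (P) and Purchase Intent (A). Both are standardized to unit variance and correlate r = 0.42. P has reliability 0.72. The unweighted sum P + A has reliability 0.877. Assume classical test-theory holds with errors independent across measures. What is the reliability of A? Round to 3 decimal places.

0.931

Var(P+A) = 2 + 2·0.42 = 2.840.
True-score variance = ρ_P + ρ_A + 2·0.42, so 0.877 = (0.72 + ρ_A + 0.84) / 2.840.
ρ_A = 0.877·2.840 − 0.72 − 0.84 = 0.931.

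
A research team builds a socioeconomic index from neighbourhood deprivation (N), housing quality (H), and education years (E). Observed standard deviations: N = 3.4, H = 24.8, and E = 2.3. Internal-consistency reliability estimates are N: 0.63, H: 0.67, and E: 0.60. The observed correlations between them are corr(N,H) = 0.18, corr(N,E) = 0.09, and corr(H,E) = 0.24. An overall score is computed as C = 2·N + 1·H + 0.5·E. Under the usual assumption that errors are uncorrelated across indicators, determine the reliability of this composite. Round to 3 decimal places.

Var(C) = 2²·3.4² + 24.8² + 0.5²·2.3² + 2·[2·3.4·24.8·0.18 + 3.4·2.3·0.09 + 0.5·24.8·2.3·0.24] = 662.603 + 75.8076 = 738.41.
With uncorrelated errors the cross-covariances are all true-score covariance, so they carry over unchanged; only the diagonal terms shrink to ρᵢσᵢ².
True-score variance = [2²·3.4²·0.63 + 24.8²·0.67 + 0.5²·2.3²·0.60] + 75.8076 = 442.002 + 75.8076 = 517.809.
Reliability = 517.809 / 738.41 = 0.701.

0.701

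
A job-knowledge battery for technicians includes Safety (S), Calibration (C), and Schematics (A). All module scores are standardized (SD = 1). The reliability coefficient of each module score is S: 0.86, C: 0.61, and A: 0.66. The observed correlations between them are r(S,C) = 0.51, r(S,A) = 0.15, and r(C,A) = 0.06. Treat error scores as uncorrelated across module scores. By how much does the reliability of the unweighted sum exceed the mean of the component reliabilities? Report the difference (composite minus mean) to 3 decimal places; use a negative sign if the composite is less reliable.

0.094

Var(sum) = 3 + 1.44 = 4.44; true-score variance = 2.13 + 1.44 = 3.57; composite reliability = 0.8041.
Mean component reliability = 0.7100.
Difference = 0.8041 − 0.7100 = 0.094.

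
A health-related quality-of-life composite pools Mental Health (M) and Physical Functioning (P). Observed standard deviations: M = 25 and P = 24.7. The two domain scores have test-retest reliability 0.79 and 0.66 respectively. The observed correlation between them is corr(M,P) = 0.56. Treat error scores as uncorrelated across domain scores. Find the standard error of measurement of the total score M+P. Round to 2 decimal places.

Var(total) = 1235.09 + 691.6 = 1926.69.
True-score variance = 896.409 + 691.6 = 1588.01, so reliability = 0.8242.
Error variance = 1926.69 − 1588.01 = 338.681; SEM = √338.681 = 18.40.

18.40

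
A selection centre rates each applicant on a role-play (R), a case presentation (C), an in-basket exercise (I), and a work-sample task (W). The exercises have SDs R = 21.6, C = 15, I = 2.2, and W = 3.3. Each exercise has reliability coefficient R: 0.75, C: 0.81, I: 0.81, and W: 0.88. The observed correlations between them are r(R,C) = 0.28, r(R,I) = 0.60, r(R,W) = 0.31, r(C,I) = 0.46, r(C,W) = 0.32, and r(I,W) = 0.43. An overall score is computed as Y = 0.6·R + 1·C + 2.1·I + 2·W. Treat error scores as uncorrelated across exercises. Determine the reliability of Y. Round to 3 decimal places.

Var(Y) = 0.6²·21.6² + 15² + 2.1²·2.2² + 2²·3.3² + 2·[0.6·21.6·15·0.28 + 1.26·21.6·2.2·0.60 + 1.2·21.6·3.3·0.31 + 2.1·15·2.2·0.46 + 2·15·3.3·0.32 + 4.2·2.2·3.3·0.43] = 457.866 + 387.086 = 844.952.
Under uncorrelated errors the observed covariances equal the true-score covariances, so only the own-variance terms attenuate.
True-score variance = [0.6²·21.6²·0.75 + 15²·0.81 + 2.1²·2.2²·0.81 + 2²·3.3²·0.88] + 387.086 = 363.843 + 387.086 = 750.929.
Reliability = 750.929 / 844.952 = 0.889.

0.889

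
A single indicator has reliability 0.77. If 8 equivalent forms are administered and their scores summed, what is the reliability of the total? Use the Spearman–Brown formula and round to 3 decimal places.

ρ_k = kρ / (1 + (k−1)ρ) = 8·0.77 / (1 + 7·0.77) = 6.160 / 6.390 = 0.964.

0.964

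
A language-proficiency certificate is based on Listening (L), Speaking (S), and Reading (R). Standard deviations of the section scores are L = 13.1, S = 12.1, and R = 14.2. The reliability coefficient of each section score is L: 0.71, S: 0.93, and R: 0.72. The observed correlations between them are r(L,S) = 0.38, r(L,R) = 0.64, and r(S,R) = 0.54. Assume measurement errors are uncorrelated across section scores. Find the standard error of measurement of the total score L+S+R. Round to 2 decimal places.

10.79

Var(total) = 519.66 + 544.139 = 1063.8.
True-score variance = 403.185 + 544.139 = 947.324, so reliability = 0.8905.
Error variance = 1063.8 − 947.324 = 116.475; SEM = √116.475 = 10.79.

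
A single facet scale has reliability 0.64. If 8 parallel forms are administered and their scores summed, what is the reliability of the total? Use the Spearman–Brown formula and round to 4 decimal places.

0.9343

ρ_k = kρ / (1 + (k−1)ρ) = 8·0.64 / (1 + 7·0.64) = 5.120 / 5.480 = 0.9343.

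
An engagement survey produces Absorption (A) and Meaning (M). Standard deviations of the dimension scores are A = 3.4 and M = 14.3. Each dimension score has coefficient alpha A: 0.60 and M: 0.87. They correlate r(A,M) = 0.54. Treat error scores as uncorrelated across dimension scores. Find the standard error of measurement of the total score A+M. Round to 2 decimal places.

Var(total) = 216.05 + 52.5096 = 268.56.
True-score variance = 184.842 + 52.5096 = 237.352, so reliability = 0.8838.
Error variance = 268.56 − 237.352 = 31.2077; SEM = √31.2077 = 5.59.

5.59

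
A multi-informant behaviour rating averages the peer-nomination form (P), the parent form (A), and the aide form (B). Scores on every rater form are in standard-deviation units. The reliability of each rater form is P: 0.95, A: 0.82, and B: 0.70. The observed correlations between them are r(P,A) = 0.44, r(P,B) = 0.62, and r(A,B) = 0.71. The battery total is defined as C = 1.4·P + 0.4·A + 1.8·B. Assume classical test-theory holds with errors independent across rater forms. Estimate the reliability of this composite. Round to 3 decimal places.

Var(C) = 1.4² + 0.4² + 1.8² + 2·[0.56·0.44 + 2.52·0.62 + 0.72·0.71] = 5.36 + 4.64 = 10.
Because errors are independent across components, Cov(Tᵢ,Tⱼ) = Cov(Xᵢ,Xⱼ); the off-diagonal part of the true-score variance is the same as above.
True-score variance = [1.4²·0.95 + 0.4²·0.82 + 1.8²·0.70] + 4.64 = 4.2612 + 4.64 = 8.9012.
Reliability = 8.9012 / 10 = 0.890.

0.890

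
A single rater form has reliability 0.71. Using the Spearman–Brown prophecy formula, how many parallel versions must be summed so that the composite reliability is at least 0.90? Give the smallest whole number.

k ≥ ρ*(1−ρ₁)/(ρ₁(1−ρ*)) = 0.90·0.29 / (0.71·0.10) = 3.676.
Smallest integer k = 4.

4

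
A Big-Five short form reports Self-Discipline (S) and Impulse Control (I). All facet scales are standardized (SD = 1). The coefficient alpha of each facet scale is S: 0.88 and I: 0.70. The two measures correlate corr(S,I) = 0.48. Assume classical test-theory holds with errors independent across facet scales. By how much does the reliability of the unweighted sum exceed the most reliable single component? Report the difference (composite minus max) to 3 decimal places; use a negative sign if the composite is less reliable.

-0.022

Var(sum) = 2 + 0.96 = 2.96; true-score variance = 1.58 + 0.96 = 2.54; composite reliability = 0.8581.
Max component reliability = 0.8800.
Difference = 0.8581 − 0.8800 = -0.022.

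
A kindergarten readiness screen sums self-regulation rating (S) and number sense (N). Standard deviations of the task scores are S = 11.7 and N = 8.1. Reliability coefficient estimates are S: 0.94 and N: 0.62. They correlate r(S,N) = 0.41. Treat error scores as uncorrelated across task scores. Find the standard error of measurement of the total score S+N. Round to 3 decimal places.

5.757

Var(total) = 202.5 + 77.7114 = 280.211.
True-score variance = 169.355 + 77.7114 = 247.066, so reliability = 0.8817.
Error variance = 280.211 − 247.066 = 33.1452; SEM = √33.1452 = 5.757.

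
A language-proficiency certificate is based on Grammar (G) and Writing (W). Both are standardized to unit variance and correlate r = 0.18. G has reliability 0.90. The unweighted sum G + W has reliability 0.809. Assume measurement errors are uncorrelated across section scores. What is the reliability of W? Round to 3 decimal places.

0.649

Var(G+W) = 2 + 2·0.18 = 2.360.
True-score variance = ρ_G + ρ_W + 2·0.18, so 0.809 = (0.90 + ρ_W + 0.36) / 2.360.
ρ_W = 0.809·2.360 − 0.90 − 0.36 = 0.649.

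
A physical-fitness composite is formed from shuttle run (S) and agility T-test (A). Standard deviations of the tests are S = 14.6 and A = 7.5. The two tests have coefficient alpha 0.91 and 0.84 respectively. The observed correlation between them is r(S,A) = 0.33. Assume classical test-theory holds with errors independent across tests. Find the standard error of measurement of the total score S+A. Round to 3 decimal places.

5.309

Var(total) = 269.41 + 72.27 = 341.68.
True-score variance = 241.226 + 72.27 = 313.496, so reliability = 0.9175.
Error variance = 341.68 − 313.496 = 28.1844; SEM = √28.1844 = 5.309.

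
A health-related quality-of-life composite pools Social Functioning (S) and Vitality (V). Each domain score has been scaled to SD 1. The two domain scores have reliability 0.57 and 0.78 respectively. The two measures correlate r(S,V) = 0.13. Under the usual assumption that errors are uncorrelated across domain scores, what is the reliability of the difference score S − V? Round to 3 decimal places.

0.626

Var(S−V) = 1 + 1 − 2·0.13 = 2 − 0.26 = 1.74.
Under uncorrelated errors the observed covariances equal the true-score covariances, so only the own-variance terms attenuate.
True-score variance = [0.57 + 0.78] − 0.26 = 1.35 − 0.26 = 1.09.
Reliability = 1.09 / 1.74 = 0.626.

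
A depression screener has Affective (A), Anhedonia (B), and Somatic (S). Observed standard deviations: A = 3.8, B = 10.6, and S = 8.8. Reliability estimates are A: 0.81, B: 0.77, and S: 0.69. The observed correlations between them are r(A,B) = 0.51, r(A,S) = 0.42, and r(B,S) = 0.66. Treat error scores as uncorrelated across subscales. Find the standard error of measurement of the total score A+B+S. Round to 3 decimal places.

7.252

Var(total) = 204.24 + 192.305 = 396.545.
True-score variance = 151.647 + 192.305 = 343.952, so reliability = 0.8674.
Error variance = 396.545 − 343.952 = 52.5928; SEM = √52.5928 = 7.252.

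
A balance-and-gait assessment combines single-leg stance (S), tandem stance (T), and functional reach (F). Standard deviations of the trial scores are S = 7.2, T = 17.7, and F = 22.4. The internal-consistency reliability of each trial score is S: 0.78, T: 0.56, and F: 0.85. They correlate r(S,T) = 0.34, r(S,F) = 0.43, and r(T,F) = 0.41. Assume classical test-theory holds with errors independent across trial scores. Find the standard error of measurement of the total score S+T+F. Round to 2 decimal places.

14.98

Var(total) = 866.89 + 550.474 = 1417.36.
True-score variance = 642.374 + 550.474 = 1192.85, so reliability = 0.8416.
Error variance = 1417.36 − 1192.85 = 224.516; SEM = √224.516 = 14.98.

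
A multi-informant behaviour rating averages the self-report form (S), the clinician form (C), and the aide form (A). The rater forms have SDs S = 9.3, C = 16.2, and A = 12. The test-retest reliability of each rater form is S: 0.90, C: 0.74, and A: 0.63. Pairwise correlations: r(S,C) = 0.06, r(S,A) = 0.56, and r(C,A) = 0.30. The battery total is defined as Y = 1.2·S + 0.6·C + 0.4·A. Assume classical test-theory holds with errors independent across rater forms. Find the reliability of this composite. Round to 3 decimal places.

Var(Y) = 1.2²·9.3² + 0.6²·16.2² + 0.4²·12² + 2·[0.72·9.3·16.2·0.06 + 0.48·9.3·12·0.56 + 0.24·16.2·12·0.30] = 242.064 + 101.007 = 343.071.
Because errors are independent across components, Cov(Tᵢ,Tⱼ) = Cov(Xᵢ,Xⱼ); the off-diagonal part of the true-score variance is the same as above.
True-score variance = [1.2²·9.3²·0.90 + 0.6²·16.2²·0.74 + 0.4²·12²·0.63] + 101.007 = 196.52 + 101.007 = 297.527.
Reliability = 297.527 / 343.071 = 0.867.

0.867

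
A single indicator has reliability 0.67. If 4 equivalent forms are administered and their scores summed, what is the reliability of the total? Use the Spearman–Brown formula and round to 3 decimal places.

ρ_k = kρ / (1 + (k−1)ρ) = 4·0.67 / (1 + 3·0.67) = 2.680 / 3.010 = 0.890.

0.890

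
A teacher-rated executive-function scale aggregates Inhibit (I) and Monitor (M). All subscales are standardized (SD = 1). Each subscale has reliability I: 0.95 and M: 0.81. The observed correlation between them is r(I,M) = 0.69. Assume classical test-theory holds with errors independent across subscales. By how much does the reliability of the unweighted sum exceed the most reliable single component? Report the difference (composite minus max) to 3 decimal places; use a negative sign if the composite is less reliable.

-0.021

Var(sum) = 2 + 1.38 = 3.38; true-score variance = 1.76 + 1.38 = 3.14; composite reliability = 0.9290.
Max component reliability = 0.9500.
Difference = 0.9290 − 0.9500 = -0.021.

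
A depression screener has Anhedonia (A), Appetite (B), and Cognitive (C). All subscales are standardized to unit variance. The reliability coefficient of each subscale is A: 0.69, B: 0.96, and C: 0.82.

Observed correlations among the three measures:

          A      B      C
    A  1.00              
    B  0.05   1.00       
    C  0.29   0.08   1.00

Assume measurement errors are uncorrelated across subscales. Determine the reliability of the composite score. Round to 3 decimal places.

0.862

Var(A+B+C) = 3 + 2·[0.05 + 0.29 + 0.08] = 3 + 0.84 = 3.84.
Because errors are independent across components, Cov(Tᵢ,Tⱼ) = Cov(Xᵢ,Xⱼ); the off-diagonal part of the true-score variance is the same as above.
True-score variance = [0.69 + 0.96 + 0.82] + 0.84 = 2.47 + 0.84 = 3.31.
Reliability = 3.31 / 3.84 = 0.862.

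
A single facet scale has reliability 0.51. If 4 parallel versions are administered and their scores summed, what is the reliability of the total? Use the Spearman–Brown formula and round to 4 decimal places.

0.8063

ρ_k = kρ / (1 + (k−1)ρ) = 4·0.51 / (1 + 3·0.51) = 2.040 / 2.530 = 0.8063.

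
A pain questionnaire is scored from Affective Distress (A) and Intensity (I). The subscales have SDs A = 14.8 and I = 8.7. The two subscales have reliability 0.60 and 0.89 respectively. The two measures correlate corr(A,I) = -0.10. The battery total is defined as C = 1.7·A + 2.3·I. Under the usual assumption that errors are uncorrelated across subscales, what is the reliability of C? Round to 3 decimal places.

Var(C) = 1.7²·14.8² + 2.3²·8.7² + 2·[3.91·14.8·8.7·(-0.10)] = 1033.43 − 100.69 = 932.735.
With uncorrelated errors the cross-covariances are all true-score covariance, so they carry over unchanged; only the diagonal terms shrink to ρᵢσᵢ².
True-score variance = [1.7²·14.8²·0.60 + 2.3²·8.7²·0.89] − 100.69 = 736.171 − 100.69 = 635.481.
Reliability = 635.481 / 932.735 = 0.681.

0.681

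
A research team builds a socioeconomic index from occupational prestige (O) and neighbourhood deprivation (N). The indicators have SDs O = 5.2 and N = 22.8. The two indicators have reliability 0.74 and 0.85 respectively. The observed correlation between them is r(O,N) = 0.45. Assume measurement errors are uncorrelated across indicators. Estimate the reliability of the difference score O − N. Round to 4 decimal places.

Var(O−N) = 5.2² + 22.8² − 2·5.2·22.8·0.45 = 546.88 − 106.704 = 440.176.
Under uncorrelated errors the observed covariances equal the true-score covariances, so only the own-variance terms attenuate.
True-score variance = [5.2²·0.74 + 22.8²·0.85] − 106.704 = 461.874 − 106.704 = 355.17.
Reliability = 355.17 / 440.176 = 0.8069.

0.8069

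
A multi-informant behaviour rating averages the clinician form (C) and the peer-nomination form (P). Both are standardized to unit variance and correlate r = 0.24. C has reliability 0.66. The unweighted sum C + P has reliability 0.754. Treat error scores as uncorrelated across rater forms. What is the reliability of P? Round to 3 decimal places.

0.730

Var(C+P) = 2 + 2·0.24 = 2.480.
True-score variance = ρ_C + ρ_P + 2·0.24, so 0.754 = (0.66 + ρ_P + 0.48) / 2.480.
ρ_P = 0.754·2.480 − 0.66 − 0.48 = 0.730.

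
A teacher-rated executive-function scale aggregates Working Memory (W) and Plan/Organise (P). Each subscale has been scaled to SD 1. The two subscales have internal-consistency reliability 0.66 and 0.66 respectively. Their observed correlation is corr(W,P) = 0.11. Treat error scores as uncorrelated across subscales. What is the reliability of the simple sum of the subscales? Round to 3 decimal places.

Var(W+P) = 2 + 2·[0.11] = 2 + 0.22 = 2.22.
Because errors are independent across components, Cov(Tᵢ,Tⱼ) = Cov(Xᵢ,Xⱼ); the off-diagonal part of the true-score variance is the same as above.
True-score variance = [0.66 + 0.66] + 0.22 = 1.32 + 0.22 = 1.54.
Reliability = 1.54 / 2.22 = 0.694.

0.694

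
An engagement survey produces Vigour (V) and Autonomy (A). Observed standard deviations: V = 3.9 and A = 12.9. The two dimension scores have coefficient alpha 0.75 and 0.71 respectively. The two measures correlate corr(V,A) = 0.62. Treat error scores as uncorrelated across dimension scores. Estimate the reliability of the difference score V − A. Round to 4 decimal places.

Var(V−A) = 3.9² + 12.9² − 2·3.9·12.9·0.62 = 181.62 − 62.3844 = 119.236.
Under uncorrelated errors the observed covariances equal the true-score covariances, so only the own-variance terms attenuate.
True-score variance = [3.9²·0.75 + 12.9²·0.71] − 62.3844 = 129.559 − 62.3844 = 67.1742.
Reliability = 67.1742 / 119.236 = 0.5634.

0.5634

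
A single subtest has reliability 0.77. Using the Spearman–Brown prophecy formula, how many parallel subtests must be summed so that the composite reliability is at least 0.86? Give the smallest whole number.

2

k ≥ ρ*(1−ρ₁)/(ρ₁(1−ρ*)) = 0.86·0.23 / (0.77·0.14) = 1.835.
Smallest integer k = 2.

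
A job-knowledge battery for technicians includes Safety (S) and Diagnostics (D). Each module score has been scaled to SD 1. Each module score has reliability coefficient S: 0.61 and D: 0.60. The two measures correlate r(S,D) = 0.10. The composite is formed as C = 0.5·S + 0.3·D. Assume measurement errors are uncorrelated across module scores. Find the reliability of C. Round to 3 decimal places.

0.639

Var(C) = 0.5² + 0.3² + 2·[0.15·0.10] = 0.34 + 0.03 = 0.37.
Because errors are independent across components, Cov(Tᵢ,Tⱼ) = Cov(Xᵢ,Xⱼ); the off-diagonal part of the true-score variance is the same as above.
True-score variance = [0.5²·0.61 + 0.3²·0.60] + 0.03 = 0.2065 + 0.03 = 0.2365.
Reliability = 0.2365 / 0.37 = 0.639.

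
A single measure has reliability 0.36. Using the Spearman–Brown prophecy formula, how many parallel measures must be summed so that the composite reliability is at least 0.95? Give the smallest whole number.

k ≥ ρ*(1−ρ₁)/(ρ₁(1−ρ*)) = 0.95·0.64 / (0.36·0.05) = 33.778.
Smallest integer k = 34.

34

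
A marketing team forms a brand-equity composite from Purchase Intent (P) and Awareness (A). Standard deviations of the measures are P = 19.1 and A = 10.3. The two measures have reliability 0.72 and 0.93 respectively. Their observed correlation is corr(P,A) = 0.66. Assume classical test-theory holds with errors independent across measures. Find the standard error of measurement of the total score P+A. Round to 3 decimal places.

10.468

Var(total) = 470.9 + 259.684 = 730.584.
True-score variance = 361.327 + 259.684 = 621.011, so reliability = 0.8500.
Error variance = 730.584 − 621.011 = 109.573; SEM = √109.573 = 10.468.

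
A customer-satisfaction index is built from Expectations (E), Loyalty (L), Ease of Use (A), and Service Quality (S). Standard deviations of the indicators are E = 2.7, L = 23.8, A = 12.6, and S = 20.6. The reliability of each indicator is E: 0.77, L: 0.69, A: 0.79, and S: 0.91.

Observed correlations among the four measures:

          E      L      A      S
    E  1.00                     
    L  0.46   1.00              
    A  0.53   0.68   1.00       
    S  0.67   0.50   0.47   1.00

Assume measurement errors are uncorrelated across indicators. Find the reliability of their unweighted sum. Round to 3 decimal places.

0.899

Var(E+L+A+S) = 2.7² + 23.8² + 12.6² + 20.6² + 2·[2.7·23.8·0.46 + 2.7·12.6·0.53 + 2.7·20.6·0.67 + 23.8·12.6·0.68 + 23.8·20.6·0.50 + 12.6·20.6·0.47] = 1156.85 + 1311.81 = 2468.66.
Because errors are independent across components, Cov(Tᵢ,Tⱼ) = Cov(Xᵢ,Xⱼ); the off-diagonal part of the true-score variance is the same as above.
True-score variance = [2.7²·0.77 + 23.8²·0.69 + 12.6²·0.79 + 20.6²·0.91] + 1311.81 = 908.045 + 1311.81 = 2219.86.
Reliability = 2219.86 / 2468.66 = 0.899.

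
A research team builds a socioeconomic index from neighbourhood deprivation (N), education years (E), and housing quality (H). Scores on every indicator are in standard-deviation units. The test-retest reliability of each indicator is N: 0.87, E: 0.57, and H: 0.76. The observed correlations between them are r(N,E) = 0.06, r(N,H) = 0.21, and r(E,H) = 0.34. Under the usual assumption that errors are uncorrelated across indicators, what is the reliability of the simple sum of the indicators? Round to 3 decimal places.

Var(N+E+H) = 3 + 2·[0.06 + 0.21 + 0.34] = 3 + 1.22 = 4.22.
With uncorrelated errors the cross-covariances are all true-score covariance, so they carry over unchanged; only the diagonal terms shrink to ρᵢσᵢ².
True-score variance = [0.87 + 0.57 + 0.76] + 1.22 = 2.2 + 1.22 = 3.42.
Reliability = 3.42 / 4.22 = 0.810.

0.810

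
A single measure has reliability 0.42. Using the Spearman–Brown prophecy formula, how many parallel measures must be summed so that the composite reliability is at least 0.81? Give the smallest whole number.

6

k ≥ ρ*(1−ρ₁)/(ρ₁(1−ρ*)) = 0.81·0.58 / (0.42·0.19) = 5.887.
Smallest integer k = 6.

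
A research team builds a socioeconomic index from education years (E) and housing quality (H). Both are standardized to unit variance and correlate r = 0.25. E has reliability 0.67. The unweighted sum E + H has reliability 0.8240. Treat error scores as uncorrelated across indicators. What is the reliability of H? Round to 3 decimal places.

0.890

Var(E+H) = 2 + 2·0.25 = 2.500.
True-score variance = ρ_E + ρ_H + 2·0.25, so 0.8240 = (0.67 + ρ_H + 0.50) / 2.500.
ρ_H = 0.8240·2.500 − 0.67 − 0.50 = 0.890.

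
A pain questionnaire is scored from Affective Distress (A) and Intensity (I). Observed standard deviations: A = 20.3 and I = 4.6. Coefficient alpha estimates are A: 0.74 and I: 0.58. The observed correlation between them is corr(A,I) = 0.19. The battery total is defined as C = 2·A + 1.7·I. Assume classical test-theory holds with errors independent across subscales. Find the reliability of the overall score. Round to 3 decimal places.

0.752

Var(C) = 2²·20.3² + 1.7²·4.6² + 2·[3.4·20.3·4.6·0.19] = 1709.51 + 120.647 = 1830.16.
Under uncorrelated errors the observed covariances equal the true-score covariances, so only the own-variance terms attenuate.
True-score variance = [2²·20.3²·0.74 + 1.7²·4.6²·0.58] + 120.647 = 1255.25 + 120.647 = 1375.9.
Reliability = 1375.9 / 1830.16 = 0.752.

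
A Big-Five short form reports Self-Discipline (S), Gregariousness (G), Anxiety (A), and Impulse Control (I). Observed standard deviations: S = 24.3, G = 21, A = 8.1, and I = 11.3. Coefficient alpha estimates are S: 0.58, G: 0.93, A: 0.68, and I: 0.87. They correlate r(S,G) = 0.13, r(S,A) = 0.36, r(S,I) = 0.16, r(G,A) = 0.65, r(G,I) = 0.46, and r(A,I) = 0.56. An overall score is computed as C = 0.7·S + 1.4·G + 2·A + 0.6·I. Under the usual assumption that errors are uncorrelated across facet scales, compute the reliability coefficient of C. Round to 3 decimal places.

Var(C) = 0.7²·24.3² + 1.4²·21² + 2²·8.1² + 0.6²·11.3² + 2·[0.98·24.3·21·0.13 + 1.4·24.3·8.1·0.36 + 0.42·24.3·11.3·0.16 + 2.8·21·8.1·0.65 + 0.84·21·11.3·0.46 + 1.2·8.1·11.3·0.56] = 1462.11 + 1290.9 = 2753.01.
Because errors are independent across components, Cov(Tᵢ,Tⱼ) = Cov(Xᵢ,Xⱼ); the off-diagonal part of the true-score variance is the same as above.
True-score variance = [0.7²·24.3²·0.58 + 1.4²·21²·0.93 + 2²·8.1²·0.68 + 0.6²·11.3²·0.87] + 1290.9 = 1190.12 + 1290.9 = 2481.02.
Reliability = 2481.02 / 2753.01 = 0.901.

0.901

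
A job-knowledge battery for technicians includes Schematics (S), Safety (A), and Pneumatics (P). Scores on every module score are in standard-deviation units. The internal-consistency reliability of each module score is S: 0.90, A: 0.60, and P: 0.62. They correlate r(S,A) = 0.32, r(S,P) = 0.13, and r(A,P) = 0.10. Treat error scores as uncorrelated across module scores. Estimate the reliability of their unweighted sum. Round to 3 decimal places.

0.785

Var(S+A+P) = 3 + 2·[0.32 + 0.13 + 0.10] = 3 + 1.1 = 4.1.
Because errors are independent across components, Cov(Tᵢ,Tⱼ) = Cov(Xᵢ,Xⱼ); the off-diagonal part of the true-score variance is the same as above.
True-score variance = [0.90 + 0.60 + 0.62] + 1.1 = 2.12 + 1.1 = 3.22.
Reliability = 3.22 / 4.1 = 0.785.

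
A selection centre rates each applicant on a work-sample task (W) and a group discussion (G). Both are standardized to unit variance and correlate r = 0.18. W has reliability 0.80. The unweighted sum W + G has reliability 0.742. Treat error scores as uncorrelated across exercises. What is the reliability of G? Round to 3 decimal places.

Var(W+G) = 2 + 2·0.18 = 2.360.
True-score variance = ρ_W + ρ_G + 2·0.18, so 0.742 = (0.80 + ρ_G + 0.36) / 2.360.
ρ_G = 0.742·2.360 − 0.80 − 0.36 = 0.591.

0.591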